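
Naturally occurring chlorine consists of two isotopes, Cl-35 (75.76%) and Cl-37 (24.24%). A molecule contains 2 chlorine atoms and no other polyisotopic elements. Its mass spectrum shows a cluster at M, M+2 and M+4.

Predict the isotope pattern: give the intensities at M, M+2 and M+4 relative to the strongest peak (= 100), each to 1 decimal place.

Each Cl atom is independently Cl-35 (p = 0.7576) or Cl-37 (q = 0.2424); the cluster is the binomial expansion (p + q)^2.
P(M) = 0.7576^2 = 0.573958
P(M+2) = 2 × 0.7576^1 × 0.2424^1 = 0.367284
P(M+4) = 0.2424^2 = 0.058758
The M peak is largest (0.573958); scaling to 100 gives 100.0 : 64.0 : 10.2.

100.0 : 64.0 : 10.2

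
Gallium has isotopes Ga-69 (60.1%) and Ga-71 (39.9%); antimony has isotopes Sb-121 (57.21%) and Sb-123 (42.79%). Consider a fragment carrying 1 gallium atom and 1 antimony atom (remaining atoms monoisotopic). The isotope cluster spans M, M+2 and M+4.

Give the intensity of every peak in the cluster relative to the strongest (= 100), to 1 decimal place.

70.8 : 100.0 : 35.2

Gallium pattern (n=1): 0.6010 : 0.3990
Antimony pattern (n=1): 0.5721 : 0.4279
Convolve the two distributions (both contribute in 2-u steps):
  M: 0.6010×0.5721 = 0.343832
  M+2: 0.6010×0.4279 + 0.3990×0.5721 = 0.485436
  M+4: 0.3990×0.4279 = 0.170732
Scale to base peak (0.485436) = 100: 70.8 : 100.0 : 35.2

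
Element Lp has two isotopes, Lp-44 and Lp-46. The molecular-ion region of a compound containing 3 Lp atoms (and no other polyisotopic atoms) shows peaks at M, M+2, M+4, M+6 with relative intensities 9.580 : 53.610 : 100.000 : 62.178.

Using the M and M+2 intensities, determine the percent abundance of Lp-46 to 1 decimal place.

Write p for the Lp-44 fraction. I(M+2)/I(M) = [C(3,1)·p^2·(1−p)] / p^3 = 3·(1−p)/p = 53.610/9.580 = 5.5960
(1−p)/p = 5.5960/3 = 1.8653  ⇒  p = 1/(1 + 1.8653) = 0.3490
Lp-44: 34.9%, Lp-46: 65.1%.

65.1%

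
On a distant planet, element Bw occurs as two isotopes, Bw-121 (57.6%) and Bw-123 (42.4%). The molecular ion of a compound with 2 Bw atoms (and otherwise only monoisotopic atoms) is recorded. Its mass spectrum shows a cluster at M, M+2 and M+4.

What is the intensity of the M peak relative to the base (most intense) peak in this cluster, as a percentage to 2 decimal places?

67.92%

Binomial terms of (0.576 + 0.424)^2: M 0.3318, M+2 0.4884, M+4 0.1798 → M+2 is the base peak.
P(M+2) = C(2,1) × 0.576^1 × 0.424^1 = 2 × 0.5760 × 0.4240 = 0.488448 (base)
P(M) = C(2,0) × 0.576^2 × 0.424^0 = 1 × 0.331776 × 1.0000 = 0.331776
Relative intensity = 0.331776 / 0.488448 × 100 = 67.92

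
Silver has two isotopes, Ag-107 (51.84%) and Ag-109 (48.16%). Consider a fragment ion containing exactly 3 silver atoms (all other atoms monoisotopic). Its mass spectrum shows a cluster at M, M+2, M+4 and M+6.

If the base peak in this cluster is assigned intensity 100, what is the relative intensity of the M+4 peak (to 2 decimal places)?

92.90

(0.5184 + 0.4816)^3 gives M 0.1393, M+2 0.3883, M+4 0.3607, M+6 0.1117; the largest is M+2.
P(M+2) = C(3,1) × 0.5184^2 × 0.4816^1 = 3 × 0.26873856 × 0.4816 = 0.388273 (base)
P(M+4) = C(3,2) × 0.5184^1 × 0.4816^2 = 3 × 0.5184 × 0.23193856 = 0.360711
Relative intensity = 0.360711 / 0.388273 × 100 = 92.90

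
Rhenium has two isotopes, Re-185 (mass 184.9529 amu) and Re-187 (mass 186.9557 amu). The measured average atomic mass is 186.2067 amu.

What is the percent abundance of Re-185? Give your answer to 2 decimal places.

With x = fraction of Re-185 (so Re-187 is 1 − x):
184.9529·x + 186.9557·(1 − x) = 186.2067
(184.9529 − 186.9557)·x = 186.2067 − 186.9557
x = -0.7490 / -2.0028 = 0.37398 → 37.40% Re-185, 62.60% Re-187.

37.40%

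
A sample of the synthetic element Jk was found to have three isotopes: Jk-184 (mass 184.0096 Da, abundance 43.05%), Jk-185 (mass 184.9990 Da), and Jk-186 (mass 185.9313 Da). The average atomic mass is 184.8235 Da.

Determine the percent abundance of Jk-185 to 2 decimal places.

Let x and y be the fractions of Jk-185 and Jk-186. Then x + y = 1 − 0.4305 = 0.5695 and 184.9990x + 185.9313y = 184.8235 − 0.4305×184.0096 = 105.6073672.
Substituting: 184.9990x + 185.9313(0.5695 − x) = 105.6073672
(184.9990 − 185.9313)x = -0.28050815  ⇒  x = 0.30088, y = 0.26862
Jk-185: 30.09%, Jk-186: 26.86%.

30.09%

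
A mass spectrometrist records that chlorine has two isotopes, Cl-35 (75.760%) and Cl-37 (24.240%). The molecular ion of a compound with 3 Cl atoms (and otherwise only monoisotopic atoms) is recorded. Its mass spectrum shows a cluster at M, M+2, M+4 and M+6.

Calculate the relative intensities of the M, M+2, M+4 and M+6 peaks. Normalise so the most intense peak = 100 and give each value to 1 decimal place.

100.0 : 96.0 : 30.7 : 3.3

Expanding (0.75760 + 0.24240)^3:
P(M) = 0.75760^3 = 0.434830
P(M+2) = 3 × 0.75760^2 × 0.24240^1 = 0.417382
P(M+4) = 3 × 0.75760^1 × 0.24240^2 = 0.133545
P(M+6) = 0.24240^3 = 0.014243
The M peak is largest (0.434830); scaling to 100 gives 100.0 : 96.0 : 30.7 : 3.3.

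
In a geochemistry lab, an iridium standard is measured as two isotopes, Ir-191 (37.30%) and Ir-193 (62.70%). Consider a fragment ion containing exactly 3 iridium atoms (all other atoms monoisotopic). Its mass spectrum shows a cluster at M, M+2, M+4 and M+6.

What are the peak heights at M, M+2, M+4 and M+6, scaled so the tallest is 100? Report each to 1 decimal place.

11.8 : 59.5 : 100.0 : 56.0

The 3 Ir atoms are independent, so intensities follow the terms of (0.3730 + 0.6270)^3.
P(M) = 0.3730^3 = 0.051895
P(M+2) = 3 × 0.3730^2 × 0.6270^1 = 0.261702
P(M+4) = 3 × 0.3730^1 × 0.6270^2 = 0.439911
P(M+6) = 0.6270^3 = 0.246492
The M+4 peak is largest (0.439911); scaling to 100 gives 11.8 : 59.5 : 100.0 : 56.0.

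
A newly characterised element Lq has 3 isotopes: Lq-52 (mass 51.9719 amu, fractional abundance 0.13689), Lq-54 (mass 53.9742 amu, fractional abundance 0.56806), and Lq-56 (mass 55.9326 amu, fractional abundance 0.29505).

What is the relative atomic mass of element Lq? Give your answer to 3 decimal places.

54.278 amu

Weight each isotope mass by its fractional abundance: 0.13689 × 51.9719 + 0.56806 × 53.9742 + 0.29505 × 55.9326
= 7.11443 + 30.66058 + 16.50291 = 54.27792 amu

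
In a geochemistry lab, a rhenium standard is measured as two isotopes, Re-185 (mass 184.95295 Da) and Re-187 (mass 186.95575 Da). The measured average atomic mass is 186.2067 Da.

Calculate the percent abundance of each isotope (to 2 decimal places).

Let x be the fractional abundance of Re-185; then Re-187 has abundance 1 − x.
184.95295·x + 186.95575·(1 − x) = 186.2067
(184.95295 − 186.95575)·x = 186.2067 − 186.95575
x = -0.74905 / -2.00280 = 0.37400 → 37.40% Re-185, 62.60% Re-187.

Re-185: 37.40%, Re-187: 62.60%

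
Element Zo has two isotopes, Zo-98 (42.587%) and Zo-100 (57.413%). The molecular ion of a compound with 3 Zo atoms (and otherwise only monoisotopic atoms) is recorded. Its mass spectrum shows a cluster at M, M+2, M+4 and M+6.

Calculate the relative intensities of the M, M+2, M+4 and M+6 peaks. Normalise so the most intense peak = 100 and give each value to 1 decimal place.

18.3 : 74.2 : 100.0 : 44.9

Expanding (0.42587 + 0.57413)^3:
P(M) = 0.42587^3 = 0.077238
P(M+2) = 3 × 0.42587^2 × 0.57413^1 = 0.312382
P(M+4) = 3 × 0.42587^1 × 0.57413^2 = 0.421133
P(M+6) = 0.57413^3 = 0.189248
The M+4 peak is largest (0.421133); scaling to 100 gives 18.3 : 74.2 : 100.0 : 44.9.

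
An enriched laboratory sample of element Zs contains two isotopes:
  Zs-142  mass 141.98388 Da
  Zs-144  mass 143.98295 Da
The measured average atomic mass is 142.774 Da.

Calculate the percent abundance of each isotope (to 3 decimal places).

Let x be the fractional abundance of Zs-142; then Zs-144 has abundance 1 − x.
141.98388·x + 143.98295·(1 − x) = 142.774
(141.98388 − 143.98295)·x = 142.774 − 143.98295
x = -1.20895 / -1.99907 = 0.60476 → 60.476% Zs-142, 39.524% Zs-144.

Zs-142: 60.476%, Zs-144: 39.524%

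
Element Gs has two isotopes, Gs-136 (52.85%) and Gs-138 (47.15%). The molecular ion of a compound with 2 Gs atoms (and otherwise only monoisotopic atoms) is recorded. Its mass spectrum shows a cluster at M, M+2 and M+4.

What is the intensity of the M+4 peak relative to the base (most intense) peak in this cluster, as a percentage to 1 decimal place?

Binomial terms of (0.5285 + 0.4715)^2: M 0.2793, M+2 0.4984, M+4 0.2223 → M+2 is the base peak.
P(M+2) = C(2,1) × 0.5285^1 × 0.4715^1 = 2 × 0.5285 × 0.4715 = 0.498376 (base)
P(M+4) = C(2,2) × 0.5285^0 × 0.4715^2 = 1 × 1.0000 × 0.22231225 = 0.222312
Relative intensity = 0.222312 / 0.498376 × 100 = 44.6

44.6%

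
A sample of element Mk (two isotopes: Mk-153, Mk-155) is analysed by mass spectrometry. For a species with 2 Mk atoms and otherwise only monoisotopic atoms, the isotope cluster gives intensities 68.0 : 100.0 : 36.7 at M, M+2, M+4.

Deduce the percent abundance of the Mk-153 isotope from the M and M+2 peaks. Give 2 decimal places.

57.63%

Let p = fractional abundance of Mk-153. I(M+2)/I(M) = [C(2,1)·p^1·(1−p)] / p^2 = 2·(1−p)/p = 100.0/68.0 = 1.4706
(1−p)/p = 1.4706/2 = 0.7353  ⇒  p = 1/(1 + 0.7353) = 0.5763
Mk-153: 57.63%, Mk-155: 42.37%.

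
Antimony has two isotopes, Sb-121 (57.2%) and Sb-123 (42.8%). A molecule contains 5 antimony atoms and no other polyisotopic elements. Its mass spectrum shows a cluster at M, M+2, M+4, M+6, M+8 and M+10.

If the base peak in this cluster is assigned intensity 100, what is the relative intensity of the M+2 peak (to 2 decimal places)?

(0.572 + 0.428)^5 gives M 0.0612, M+2 0.2291, M+4 0.3428, M+6 0.2565, M+8 0.0960, M+10 0.0144; the largest is M+4.
P(M+4) = C(5,2) × 0.572^3 × 0.428^2 = 10 × 0.18714925 × 0.183184 = 0.342827 (base)
P(M+2) = C(5,1) × 0.572^4 × 0.428^1 = 5 × 0.10704937 × 0.4280 = 0.229086
Relative intensity = 0.229086 / 0.342827 × 100 = 66.82

66.82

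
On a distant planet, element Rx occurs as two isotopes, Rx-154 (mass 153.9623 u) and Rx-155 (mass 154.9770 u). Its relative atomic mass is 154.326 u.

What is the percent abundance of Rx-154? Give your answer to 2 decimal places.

64.16%

Writing the weighted mean with unknown fraction x of Rx-154:
153.9623·x + 154.9770·(1 − x) = 154.326
(153.9623 − 154.9770)·x = 154.326 − 154.9770
x = -0.6510 / -1.0147 = 0.64157 → 64.16% Rx-154, 35.84% Rx-155.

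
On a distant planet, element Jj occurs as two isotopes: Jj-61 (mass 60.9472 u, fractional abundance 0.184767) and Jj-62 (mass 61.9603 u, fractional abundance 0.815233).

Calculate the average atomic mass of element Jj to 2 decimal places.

Average mass = Σ (abundance × isotope mass) = 0.184767 × 60.9472 + 0.815233 × 61.9603
= 11.26103 + 50.51208 = 61.77311 u

61.77 u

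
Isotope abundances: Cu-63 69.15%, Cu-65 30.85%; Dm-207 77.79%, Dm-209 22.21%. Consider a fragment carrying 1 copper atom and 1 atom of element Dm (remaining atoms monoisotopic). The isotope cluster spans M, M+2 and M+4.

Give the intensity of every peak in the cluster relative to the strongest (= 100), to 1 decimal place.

Copper pattern (n=1): 0.6915 : 0.3085
Element Dm pattern (n=1): 0.7779 : 0.2221
Convolve the two distributions (both contribute in 2-u steps):
  M: 0.6915×0.7779 = 0.537918
  M+2: 0.6915×0.2221 + 0.3085×0.7779 = 0.393564
  M+4: 0.3085×0.2221 = 0.068518
Scale to base peak (0.537918) = 100: 100.0 : 73.2 : 12.7

100.0 : 73.2 : 12.7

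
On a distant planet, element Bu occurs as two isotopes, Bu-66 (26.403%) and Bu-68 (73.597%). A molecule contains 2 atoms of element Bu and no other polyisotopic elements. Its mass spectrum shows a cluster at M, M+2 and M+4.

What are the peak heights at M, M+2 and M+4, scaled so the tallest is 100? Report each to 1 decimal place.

Expanding (0.26403 + 0.73597)^2:
P(M) = 0.26403^2 = 0.069712
P(M+2) = 2 × 0.26403^1 × 0.73597^1 = 0.388636
P(M+4) = 0.73597^2 = 0.541652
The M+4 peak is largest (0.541652); scaling to 100 gives 12.9 : 71.8 : 100.0.

12.9 : 71.8 : 100.0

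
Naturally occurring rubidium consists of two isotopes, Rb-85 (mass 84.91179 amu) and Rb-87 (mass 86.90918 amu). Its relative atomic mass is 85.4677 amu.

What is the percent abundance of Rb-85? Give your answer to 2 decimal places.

Let x be the fractional abundance of Rb-85; then Rb-87 has abundance 1 − x.
84.91179·x + 86.90918·(1 − x) = 85.4677
(84.91179 − 86.90918)·x = 85.4677 − 86.90918
x = -1.44148 / -1.99739 = 0.72168 → 72.17% Rb-85, 27.83% Rb-87.

72.17%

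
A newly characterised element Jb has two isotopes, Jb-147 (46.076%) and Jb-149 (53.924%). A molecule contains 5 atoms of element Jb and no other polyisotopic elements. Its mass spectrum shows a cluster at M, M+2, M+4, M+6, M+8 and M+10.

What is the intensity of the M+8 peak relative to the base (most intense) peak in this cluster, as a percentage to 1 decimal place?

58.5%

Term probabilities: M 0.0208, M+2 0.1215, M+4 0.2844, M+6 0.3329, M+8 0.1948, M+10 0.0456. Base peak = M+6.
P(M+6) = C(5,3) × 0.46076^2 × 0.53924^3 = 10 × 0.21229978 × 0.15680009 = 0.332886 (base)
P(M+8) = C(5,4) × 0.46076^1 × 0.53924^4 = 5 × 0.46076 × 0.08455288 = 0.194793
Relative intensity = 0.194793 / 0.332886 × 100 = 58.5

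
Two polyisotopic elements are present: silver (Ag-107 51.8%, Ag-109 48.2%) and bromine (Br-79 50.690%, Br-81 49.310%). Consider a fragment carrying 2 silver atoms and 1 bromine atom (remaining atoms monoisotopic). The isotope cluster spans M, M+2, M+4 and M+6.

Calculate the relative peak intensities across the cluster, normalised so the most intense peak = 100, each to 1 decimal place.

Silver pattern (n=2): 0.268324 : 0.499352 : 0.232324
Bromine pattern (n=1): 0.5069 : 0.4931
Convolve the two distributions (both contribute in 2-u steps):
  M: 0.268324×0.5069 = 0.136013
  M+2: 0.268324×0.4931 + 0.499352×0.5069 = 0.385432
  M+4: 0.499352×0.4931 + 0.232324×0.5069 = 0.363996
  M+6: 0.232324×0.4931 = 0.114559
Scale to base peak (0.385432) = 100: 35.3 : 100.0 : 94.4 : 29.7

35.3 : 100.0 : 94.4 : 29.7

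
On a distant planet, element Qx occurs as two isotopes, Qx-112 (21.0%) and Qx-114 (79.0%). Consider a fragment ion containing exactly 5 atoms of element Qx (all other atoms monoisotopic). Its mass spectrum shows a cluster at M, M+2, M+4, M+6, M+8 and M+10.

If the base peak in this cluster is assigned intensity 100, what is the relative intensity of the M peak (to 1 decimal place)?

(0.210 + 0.790)^5 gives M 0.0004, M+2 0.0077, M+4 0.0578, M+6 0.2174, M+8 0.4090, M+10 0.3077; the largest is M+8.
P(M+8) = C(5,4) × 0.210^1 × 0.790^4 = 5 × 0.2100 × 0.38950081 = 0.408976 (base)
P(M) = C(5,0) × 0.210^5 × 0.790^0 = 1 × 0.00040841 × 1.0000 = 0.000408
Relative intensity = 0.000408 / 0.408976 × 100 = 0.1

0.1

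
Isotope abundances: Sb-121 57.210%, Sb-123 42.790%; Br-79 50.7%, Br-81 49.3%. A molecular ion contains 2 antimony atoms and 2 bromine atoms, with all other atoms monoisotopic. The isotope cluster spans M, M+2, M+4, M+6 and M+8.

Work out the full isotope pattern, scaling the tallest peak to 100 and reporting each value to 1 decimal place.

22.7 : 77.9 : 100.0 : 56.7 : 12.0

Antimony pattern (n=2): 0.32729841 : 0.48960318 : 0.18309841
Bromine pattern (n=2): 0.257049 : 0.499902 : 0.243049
Convolve the two distributions (both contribute in 2-u steps):
  M: 0.32729841×0.257049 = 0.084132
  M+2: 0.32729841×0.499902 + 0.48960318×0.257049 = 0.289469
  M+4: 0.32729841×0.243049 + 0.48960318×0.499902 + 0.18309841×0.257049 = 0.371368
  M+6: 0.48960318×0.243049 + 0.18309841×0.499902 = 0.210529
  M+8: 0.18309841×0.243049 = 0.044502
Scale to base peak (0.371368) = 100: 22.7 : 77.9 : 100.0 : 56.7 : 12.0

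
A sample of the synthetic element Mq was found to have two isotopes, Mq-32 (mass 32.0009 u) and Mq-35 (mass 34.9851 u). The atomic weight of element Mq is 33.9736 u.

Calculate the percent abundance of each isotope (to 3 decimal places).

Let x be the fractional abundance of Mq-32; then Mq-35 has abundance 1 − x.
32.0009·x + 34.9851·(1 − x) = 33.9736
(32.0009 − 34.9851)·x = 33.9736 − 34.9851
x = -1.0115 / -2.9842 = 0.33895 → 33.895% Mq-32, 66.105% Mq-35.

Mq-32: 33.895%, Mq-35: 66.105%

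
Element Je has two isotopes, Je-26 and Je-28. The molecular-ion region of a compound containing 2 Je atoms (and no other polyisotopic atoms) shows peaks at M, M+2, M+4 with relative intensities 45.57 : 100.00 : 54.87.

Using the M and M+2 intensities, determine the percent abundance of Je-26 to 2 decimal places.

47.68%

If p is the fraction of Je that is Je-26, then I(M+2)/I(M) = [C(2,1)·p^1·(1−p)] / p^2 = 2·(1−p)/p = 100.00/45.57 = 2.1944
(1−p)/p = 2.1944/2 = 1.0972  ⇒  p = 1/(1 + 1.0972) = 0.4768
Je-26: 47.68%, Je-28: 52.32%.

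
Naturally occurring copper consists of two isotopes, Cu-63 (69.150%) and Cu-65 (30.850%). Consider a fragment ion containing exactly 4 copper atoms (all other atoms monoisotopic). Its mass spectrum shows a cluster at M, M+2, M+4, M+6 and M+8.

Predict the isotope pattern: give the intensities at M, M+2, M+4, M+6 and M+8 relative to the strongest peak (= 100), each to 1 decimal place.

Expanding (0.69150 + 0.30850)^4:
P(M) = 0.69150^4 = 0.228649
P(M+2) = 4 × 0.69150^3 × 0.30850^1 = 0.408030
P(M+4) = 6 × 0.69150^2 × 0.30850^2 = 0.273052
P(M+6) = 4 × 0.69150^1 × 0.30850^3 = 0.081212
P(M+8) = 0.30850^4 = 0.009058
The M+2 peak is largest (0.408030); scaling to 100 gives 56.0 : 100.0 : 66.9 : 19.9 : 2.2.

56.0 : 100.0 : 66.9 : 19.9 : 2.2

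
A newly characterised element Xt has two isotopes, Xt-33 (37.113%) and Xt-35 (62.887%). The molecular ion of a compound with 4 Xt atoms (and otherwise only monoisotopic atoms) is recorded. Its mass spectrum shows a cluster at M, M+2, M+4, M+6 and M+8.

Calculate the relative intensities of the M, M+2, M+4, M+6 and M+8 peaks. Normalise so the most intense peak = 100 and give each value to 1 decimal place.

Each Xt atom is independently Xt-33 (p = 0.37113) or Xt-35 (q = 0.62887); the cluster is the binomial expansion (p + q)^4.
P(M) = 0.37113^4 = 0.018972
P(M+2) = 4 × 0.37113^3 × 0.62887^1 = 0.128588
P(M+4) = 6 × 0.37113^2 × 0.62887^2 = 0.326832
P(M+6) = 4 × 0.37113^1 × 0.62887^3 = 0.369206
P(M+8) = 0.62887^4 = 0.156402
The M+6 peak is largest (0.369206); scaling to 100 gives 5.1 : 34.8 : 88.5 : 100.0 : 42.4.

5.1 : 34.8 : 88.5 : 100.0 : 42.4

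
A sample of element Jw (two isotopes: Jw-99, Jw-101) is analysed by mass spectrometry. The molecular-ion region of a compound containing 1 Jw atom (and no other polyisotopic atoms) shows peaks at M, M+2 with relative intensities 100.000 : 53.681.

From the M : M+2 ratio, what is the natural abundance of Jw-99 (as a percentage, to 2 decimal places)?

65.07%

Write p for the Jw-99 fraction. I(M+2)/I(M) = [C(1,1)·p^0·(1−p)] / p^1 = 1·(1−p)/p = 53.681/100.000 = 0.5368
(1−p)/p = 0.5368/1 = 0.5368  ⇒  p = 1/(1 + 0.5368) = 0.6507
Jw-99: 65.07%, Jw-101: 34.93%.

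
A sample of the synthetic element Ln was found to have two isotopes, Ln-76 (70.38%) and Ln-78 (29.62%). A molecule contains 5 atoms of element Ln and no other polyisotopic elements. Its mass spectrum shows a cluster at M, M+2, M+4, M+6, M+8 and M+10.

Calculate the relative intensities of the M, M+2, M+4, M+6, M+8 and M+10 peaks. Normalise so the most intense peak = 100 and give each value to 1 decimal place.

Expanding (0.7038 + 0.2962)^5:
P(M) = 0.7038^5 = 0.172682
P(M+2) = 5 × 0.7038^4 × 0.2962^1 = 0.363373
P(M+4) = 10 × 0.7038^3 × 0.2962^2 = 0.305857
P(M+6) = 10 × 0.7038^2 × 0.2962^3 = 0.128722
P(M+8) = 5 × 0.7038^1 × 0.2962^4 = 0.027087
P(M+10) = 0.2962^5 = 0.002280
The M+2 peak is largest (0.363373); scaling to 100 gives 47.5 : 100.0 : 84.2 : 35.4 : 7.5 : 0.6.

47.5 : 100.0 : 84.2 : 35.4 : 7.5 : 0.6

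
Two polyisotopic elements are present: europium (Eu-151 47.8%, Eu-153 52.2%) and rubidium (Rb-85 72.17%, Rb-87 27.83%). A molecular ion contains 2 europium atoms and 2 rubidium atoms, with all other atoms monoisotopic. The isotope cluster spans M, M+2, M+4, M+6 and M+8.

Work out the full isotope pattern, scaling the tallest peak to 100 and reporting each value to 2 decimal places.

Europium pattern (n=2): 0.228484 : 0.499032 : 0.272484
Rubidium pattern (n=2): 0.52085089 : 0.40169822 : 0.07745089
Convolve the two distributions (both contribute in 2-u steps):
  M: 0.228484×0.52085089 = 0.119006
  M+2: 0.228484×0.40169822 + 0.499032×0.52085089 = 0.351703
  M+4: 0.228484×0.07745089 + 0.499032×0.40169822 + 0.272484×0.52085089 = 0.360080
  M+6: 0.499032×0.07745089 + 0.272484×0.40169822 = 0.148107
  M+8: 0.272484×0.07745089 = 0.021104
Scale to base peak (0.360080) = 100: 33.05 : 97.67 : 100.00 : 41.13 : 5.86

33.05 : 97.67 : 100.00 : 41.13 : 5.86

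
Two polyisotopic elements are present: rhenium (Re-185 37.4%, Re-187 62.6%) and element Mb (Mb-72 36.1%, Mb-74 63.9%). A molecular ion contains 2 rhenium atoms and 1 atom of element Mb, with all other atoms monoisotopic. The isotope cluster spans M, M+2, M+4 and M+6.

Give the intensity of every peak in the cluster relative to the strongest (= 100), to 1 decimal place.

Rhenium pattern (n=2): 0.139876 : 0.468248 : 0.391876
Element Mb pattern (n=1): 0.3610 : 0.6390
Convolve the two distributions (both contribute in 2-u steps):
  M: 0.139876×0.3610 = 0.050495
  M+2: 0.139876×0.6390 + 0.468248×0.3610 = 0.258418
  M+4: 0.468248×0.6390 + 0.391876×0.3610 = 0.440678
  M+6: 0.391876×0.6390 = 0.250409
Scale to base peak (0.440678) = 100: 11.5 : 58.6 : 100.0 : 56.8

11.5 : 58.6 : 100.0 : 56.8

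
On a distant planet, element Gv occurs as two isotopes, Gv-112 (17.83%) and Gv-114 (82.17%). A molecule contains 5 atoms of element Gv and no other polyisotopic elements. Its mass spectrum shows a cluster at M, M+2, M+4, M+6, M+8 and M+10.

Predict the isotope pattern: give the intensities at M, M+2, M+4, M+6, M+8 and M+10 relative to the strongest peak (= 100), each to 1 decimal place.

0.0 : 1.0 : 9.4 : 43.4 : 100.0 : 92.2

Each Gv atom is independently Gv-112 (p = 0.1783) or Gv-114 (q = 0.8217); the cluster is the binomial expansion (p + q)^5.
P(M) = 0.1783^5 = 0.000180
P(M+2) = 5 × 0.1783^4 × 0.8217^1 = 0.004152
P(M+4) = 10 × 0.1783^3 × 0.8217^2 = 0.038272
P(M+6) = 10 × 0.1783^2 × 0.8217^3 = 0.176377
P(M+8) = 5 × 0.1783^1 × 0.8217^4 = 0.406419
P(M+10) = 0.8217^5 = 0.374599
The M+8 peak is largest (0.406419); scaling to 100 gives 0.0 : 1.0 : 9.4 : 43.4 : 100.0 : 92.2.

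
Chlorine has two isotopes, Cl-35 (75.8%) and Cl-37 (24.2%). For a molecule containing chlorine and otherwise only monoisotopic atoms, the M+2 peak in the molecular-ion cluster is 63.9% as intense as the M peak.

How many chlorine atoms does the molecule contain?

For n independent Cl atoms, I(M+2)/I(M) = n · (abundance Cl-37) / (abundance Cl-35) = n · 0.242/0.758.
n = 0.639 × 0.758/0.242 = 2.00 ≈ 2

2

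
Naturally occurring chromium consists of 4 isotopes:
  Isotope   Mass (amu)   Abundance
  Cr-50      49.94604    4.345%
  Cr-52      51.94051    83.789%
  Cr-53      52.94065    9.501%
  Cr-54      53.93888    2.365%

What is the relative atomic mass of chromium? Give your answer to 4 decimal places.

51.9961 amu

Average mass = Σ (abundance × isotope mass) = 0.04345 × 49.94604 + 0.83789 × 51.94051 + 0.09501 × 52.94065 + 0.02365 × 53.93888
= 2.170155 + 43.520434 + 5.029891 + 1.275655 = 51.996135 amu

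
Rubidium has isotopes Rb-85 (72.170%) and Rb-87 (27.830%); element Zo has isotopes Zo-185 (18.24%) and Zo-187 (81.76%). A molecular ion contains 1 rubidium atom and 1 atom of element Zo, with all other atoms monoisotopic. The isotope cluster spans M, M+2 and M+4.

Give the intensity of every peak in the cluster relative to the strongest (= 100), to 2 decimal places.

20.54 : 100.00 : 35.51

Rubidium pattern (n=1): 0.7217 : 0.2783
Element Zo pattern (n=1): 0.1824 : 0.8176
Convolve the two distributions (both contribute in 2-u steps):
  M: 0.7217×0.1824 = 0.131638
  M+2: 0.7217×0.8176 + 0.2783×0.1824 = 0.640824
  M+4: 0.2783×0.8176 = 0.227538
Scale to base peak (0.640824) = 100: 20.54 : 100.00 : 35.51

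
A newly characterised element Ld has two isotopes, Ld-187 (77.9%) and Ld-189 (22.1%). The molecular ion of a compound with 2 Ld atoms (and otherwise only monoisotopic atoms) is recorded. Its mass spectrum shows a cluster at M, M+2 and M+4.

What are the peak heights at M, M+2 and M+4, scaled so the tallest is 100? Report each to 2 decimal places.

100.00 : 56.74 : 8.05

The 2 Ld atoms are independent, so intensities follow the terms of (0.779 + 0.221)^2.
P(M) = 0.779^2 = 0.606841
P(M+2) = 2 × 0.779^1 × 0.221^1 = 0.344318
P(M+4) = 0.221^2 = 0.048841
The M peak is largest (0.606841); scaling to 100 gives 100.00 : 56.74 : 8.05.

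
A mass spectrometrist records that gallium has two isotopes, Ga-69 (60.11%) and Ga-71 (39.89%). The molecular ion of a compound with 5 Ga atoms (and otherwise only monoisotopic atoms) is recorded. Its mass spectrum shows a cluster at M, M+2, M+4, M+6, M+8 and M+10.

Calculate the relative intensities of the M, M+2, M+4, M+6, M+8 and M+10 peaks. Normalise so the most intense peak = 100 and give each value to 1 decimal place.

Each Ga atom is independently Ga-69 (p = 0.6011) or Ga-71 (q = 0.3989); the cluster is the binomial expansion (p + q)^5.
P(M) = 0.6011^5 = 0.078475
P(M+2) = 5 × 0.6011^4 × 0.3989^1 = 0.260388
P(M+4) = 10 × 0.6011^3 × 0.3989^2 = 0.345596
P(M+6) = 10 × 0.6011^2 × 0.3989^3 = 0.229343
P(M+8) = 5 × 0.6011^1 × 0.3989^4 = 0.076098
P(M+10) = 0.3989^5 = 0.010100
The M+4 peak is largest (0.345596); scaling to 100 gives 22.7 : 75.3 : 100.0 : 66.4 : 22.0 : 2.9.

22.7 : 75.3 : 100.0 : 66.4 : 22.0 : 2.9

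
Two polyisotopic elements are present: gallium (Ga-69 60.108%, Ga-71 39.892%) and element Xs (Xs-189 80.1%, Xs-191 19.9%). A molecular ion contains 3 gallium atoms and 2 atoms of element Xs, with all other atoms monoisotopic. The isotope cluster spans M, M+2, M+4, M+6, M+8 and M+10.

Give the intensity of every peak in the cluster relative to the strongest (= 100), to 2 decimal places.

Gallium pattern (n=3): 0.2171685 : 0.432386 : 0.2869625 : 0.063483
Element Xs pattern (n=2): 0.641601 : 0.318798 : 0.039601
Convolve the two distributions (both contribute in 2-u steps):
  M: 0.2171685×0.641601 = 0.139336
  M+2: 0.2171685×0.318798 + 0.432386×0.641601 = 0.346652
  M+4: 0.2171685×0.039601 + 0.432386×0.318798 + 0.2869625×0.641601 = 0.330559
  M+6: 0.432386×0.039601 + 0.2869625×0.318798 + 0.063483×0.641601 = 0.149337
  M+8: 0.2869625×0.039601 + 0.063483×0.318798 = 0.031602
  M+10: 0.063483×0.039601 = 0.002514
Scale to base peak (0.346652) = 100: 40.19 : 100.00 : 95.36 : 43.08 : 9.12 : 0.73

40.19 : 100.00 : 95.36 : 43.08 : 9.12 : 0.73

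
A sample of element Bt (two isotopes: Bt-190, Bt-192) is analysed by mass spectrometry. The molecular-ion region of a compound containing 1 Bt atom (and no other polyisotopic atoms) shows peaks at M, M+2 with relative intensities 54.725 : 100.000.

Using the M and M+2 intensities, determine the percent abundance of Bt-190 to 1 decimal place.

Let p = fractional abundance of Bt-190. I(M+2)/I(M) = [C(1,1)·p^0·(1−p)] / p^1 = 1·(1−p)/p = 100.000/54.725 = 1.8273
(1−p)/p = 1.8273/1 = 1.8273  ⇒  p = 1/(1 + 1.8273) = 0.3537
Bt-190: 35.4%, Bt-192: 64.6%.

35.4%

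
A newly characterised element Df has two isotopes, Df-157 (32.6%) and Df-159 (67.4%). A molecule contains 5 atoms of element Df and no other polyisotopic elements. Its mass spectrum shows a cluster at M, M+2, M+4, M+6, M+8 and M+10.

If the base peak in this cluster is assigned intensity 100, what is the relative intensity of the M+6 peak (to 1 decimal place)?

Term probabilities: M 0.0037, M+2 0.0381, M+4 0.1574, M+6 0.3254, M+8 0.3364, M+10 0.1391. Base peak = M+8.
P(M+8) = C(5,4) × 0.326^1 × 0.674^4 = 5 × 0.3260 × 0.20636668 = 0.336378 (base)
P(M+6) = C(5,3) × 0.326^2 × 0.674^3 = 10 × 0.106276 × 0.30618202 = 0.325398
Relative intensity = 0.325398 / 0.336378 × 100 = 96.7

96.7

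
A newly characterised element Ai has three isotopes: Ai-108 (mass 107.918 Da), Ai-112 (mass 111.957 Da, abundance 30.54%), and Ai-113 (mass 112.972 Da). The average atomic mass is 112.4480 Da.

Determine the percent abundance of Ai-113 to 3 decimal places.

65.225%

Let x and y be the fractions of Ai-108 and Ai-113. Then x + y = 1 − 0.3054 = 0.6946 and 107.918x + 112.972y = 112.4480 − 0.3054×111.957 = 78.2563322.
Substituting: 107.918x + 112.972(0.6946 − x) = 78.2563322
(107.918 − 112.972)x = -0.214019  ⇒  x = 0.04235, y = 0.65225
Ai-108: 4.235%, Ai-113: 65.225%.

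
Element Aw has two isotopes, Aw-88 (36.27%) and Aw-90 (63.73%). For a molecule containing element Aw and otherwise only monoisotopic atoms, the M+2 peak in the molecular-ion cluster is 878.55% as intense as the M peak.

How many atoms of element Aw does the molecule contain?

For n independent Aw atoms, I(M+2)/I(M) = n · (abundance Aw-90) / (abundance Aw-88) = n · 0.6373/0.3627.
n = 8.7855 × 0.3627/0.6373 = 5.00 ≈ 5

5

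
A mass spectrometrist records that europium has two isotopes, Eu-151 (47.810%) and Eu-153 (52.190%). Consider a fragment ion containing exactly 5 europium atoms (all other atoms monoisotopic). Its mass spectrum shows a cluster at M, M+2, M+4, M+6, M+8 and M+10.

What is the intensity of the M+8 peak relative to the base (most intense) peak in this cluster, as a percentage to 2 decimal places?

(0.47810 + 0.52190)^5 gives M 0.0250, M+2 0.1363, M+4 0.2977, M+6 0.3249, M+8 0.1774, M+10 0.0387; the largest is M+6.
P(M+6) = C(5,3) × 0.47810^2 × 0.52190^3 = 10 × 0.22857961 × 0.14215492 = 0.324937 (base)
P(M+8) = C(5,4) × 0.47810^1 × 0.52190^4 = 5 × 0.4781 × 0.07419065 = 0.177353
Relative intensity = 0.177353 / 0.324937 × 100 = 54.58

54.58%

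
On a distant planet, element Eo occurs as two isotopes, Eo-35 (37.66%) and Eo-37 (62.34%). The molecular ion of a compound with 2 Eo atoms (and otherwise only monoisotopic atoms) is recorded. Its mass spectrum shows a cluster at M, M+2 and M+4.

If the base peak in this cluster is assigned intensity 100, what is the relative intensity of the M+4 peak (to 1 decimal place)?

Term probabilities: M 0.1418, M+2 0.4695, M+4 0.3886. Base peak = M+2.
P(M+2) = C(2,1) × 0.3766^1 × 0.6234^1 = 2 × 0.3766 × 0.6234 = 0.469545 (base)
P(M+4) = C(2,2) × 0.3766^0 × 0.6234^2 = 1 × 1.0000 × 0.38862756 = 0.388628
Relative intensity = 0.388628 / 0.469545 × 100 = 82.8

82.8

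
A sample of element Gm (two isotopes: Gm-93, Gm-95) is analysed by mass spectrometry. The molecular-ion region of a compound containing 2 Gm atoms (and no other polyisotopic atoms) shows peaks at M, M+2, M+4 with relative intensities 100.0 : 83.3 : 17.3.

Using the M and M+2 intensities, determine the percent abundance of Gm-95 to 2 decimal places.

If p is the fraction of Gm that is Gm-93, then I(M+2)/I(M) = [C(2,1)·p^1·(1−p)] / p^2 = 2·(1−p)/p = 83.3/100.0 = 0.8330
(1−p)/p = 0.8330/2 = 0.4165  ⇒  p = 1/(1 + 0.4165) = 0.7060
Gm-93: 70.60%, Gm-95: 29.40%.

29.40%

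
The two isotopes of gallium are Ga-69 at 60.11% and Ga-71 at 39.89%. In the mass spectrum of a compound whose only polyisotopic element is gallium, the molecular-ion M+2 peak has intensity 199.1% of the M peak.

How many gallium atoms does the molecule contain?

The M+2/M ratio from n Ga atoms is n · q/p = n · 0.3989/0.6011.
n = 1.991 × 0.6011/0.3989 = 3.00 ≈ 3

3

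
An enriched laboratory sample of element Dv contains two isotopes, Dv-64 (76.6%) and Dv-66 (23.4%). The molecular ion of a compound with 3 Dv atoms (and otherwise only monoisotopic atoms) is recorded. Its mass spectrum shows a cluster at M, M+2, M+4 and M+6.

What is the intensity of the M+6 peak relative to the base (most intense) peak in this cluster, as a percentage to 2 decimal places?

2.85%

Binomial terms of (0.766 + 0.234)^3: M 0.4495, M+2 0.4119, M+4 0.1258, M+6 0.0128 → M is the base peak.
P(M) = C(3,0) × 0.766^3 × 0.234^0 = 1 × 0.4494551 × 1.0000 = 0.449455 (base)
P(M+6) = C(3,3) × 0.766^0 × 0.234^3 = 1 × 1.0000 × 0.0128129 = 0.012813
Relative intensity = 0.012813 / 0.449455 × 100 = 2.85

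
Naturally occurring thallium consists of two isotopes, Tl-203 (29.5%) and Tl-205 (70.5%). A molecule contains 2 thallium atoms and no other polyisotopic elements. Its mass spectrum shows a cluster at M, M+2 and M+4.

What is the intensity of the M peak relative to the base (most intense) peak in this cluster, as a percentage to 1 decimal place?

Term probabilities: M 0.0870, M+2 0.4160, M+4 0.4970. Base peak = M+4.
P(M+4) = C(2,2) × 0.295^0 × 0.705^2 = 1 × 1.0000 × 0.497025 = 0.497025 (base)
P(M) = C(2,0) × 0.295^2 × 0.705^0 = 1 × 0.087025 × 1.0000 = 0.087025
Relative intensity = 0.087025 / 0.497025 × 100 = 17.5

17.5%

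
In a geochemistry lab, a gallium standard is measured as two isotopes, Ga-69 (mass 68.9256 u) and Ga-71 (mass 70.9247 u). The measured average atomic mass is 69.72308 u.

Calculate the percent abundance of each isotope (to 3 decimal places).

Ga-69: 60.108%, Ga-71: 39.892%

Let x be the fractional abundance of Ga-69; then Ga-71 has abundance 1 − x.
68.9256·x + 70.9247·(1 − x) = 69.72308
(68.9256 − 70.9247)·x = 69.72308 − 70.9247
x = -1.20162 / -1.9991 = 0.60108 → 60.108% Ga-69, 39.892% Ga-71.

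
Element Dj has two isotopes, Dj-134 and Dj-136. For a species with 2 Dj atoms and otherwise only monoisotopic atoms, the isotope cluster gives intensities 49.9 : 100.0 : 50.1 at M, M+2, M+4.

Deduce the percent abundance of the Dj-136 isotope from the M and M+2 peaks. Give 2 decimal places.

50.05%

If p is the fraction of Dj that is Dj-134, then I(M+2)/I(M) = [C(2,1)·p^1·(1−p)] / p^2 = 2·(1−p)/p = 100.0/49.9 = 2.0040
(1−p)/p = 2.0040/2 = 1.0020  ⇒  p = 1/(1 + 1.0020) = 0.4995
Dj-134: 49.95%, Dj-136: 50.05%.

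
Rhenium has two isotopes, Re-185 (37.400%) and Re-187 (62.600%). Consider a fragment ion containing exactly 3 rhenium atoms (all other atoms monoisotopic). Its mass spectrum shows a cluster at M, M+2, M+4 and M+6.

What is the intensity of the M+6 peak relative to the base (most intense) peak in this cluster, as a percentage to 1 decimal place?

55.8%

(0.37400 + 0.62600)^3 gives M 0.0523, M+2 0.2627, M+4 0.4397, M+6 0.2453; the largest is M+4.
P(M+4) = C(3,2) × 0.37400^1 × 0.62600^2 = 3 × 0.3740 × 0.391876 = 0.439685 (base)
P(M+6) = C(3,3) × 0.37400^0 × 0.62600^3 = 1 × 1.0000 × 0.24531438 = 0.245314
Relative intensity = 0.245314 / 0.439685 × 100 = 55.8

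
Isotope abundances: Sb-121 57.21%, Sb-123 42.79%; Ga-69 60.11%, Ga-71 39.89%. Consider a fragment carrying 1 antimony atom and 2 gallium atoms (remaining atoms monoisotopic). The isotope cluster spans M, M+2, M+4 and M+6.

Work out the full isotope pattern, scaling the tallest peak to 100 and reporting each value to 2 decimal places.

48.19 : 100.00 : 69.06 : 15.87

Antimony pattern (n=1): 0.5721 : 0.4279
Gallium pattern (n=2): 0.36132121 : 0.47955758 : 0.15912121
Convolve the two distributions (both contribute in 2-u steps):
  M: 0.5721×0.36132121 = 0.206712
  M+2: 0.5721×0.47955758 + 0.4279×0.36132121 = 0.428964
  M+4: 0.5721×0.15912121 + 0.4279×0.47955758 = 0.296236
  M+6: 0.4279×0.15912121 = 0.068088
Scale to base peak (0.428964) = 100: 48.19 : 100.00 : 69.06 : 15.87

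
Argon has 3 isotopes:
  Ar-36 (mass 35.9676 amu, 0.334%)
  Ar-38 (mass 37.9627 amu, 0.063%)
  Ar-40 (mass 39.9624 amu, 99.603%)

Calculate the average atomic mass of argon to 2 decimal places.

Average mass = Σ (abundance × isotope mass) = 0.00334 × 35.9676 + 0.00063 × 37.9627 + 0.99603 × 39.9624
= 0.12013 + 0.02392 + 39.80375 = 39.94780 amu

39.95 amu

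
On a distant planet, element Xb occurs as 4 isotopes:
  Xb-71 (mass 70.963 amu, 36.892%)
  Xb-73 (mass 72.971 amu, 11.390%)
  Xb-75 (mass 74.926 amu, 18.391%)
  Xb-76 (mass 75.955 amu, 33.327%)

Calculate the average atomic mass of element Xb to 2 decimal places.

The abundance-weighted mean is 0.36892 × 70.963 + 0.11390 × 72.971 + 0.18391 × 74.926 + 0.33327 × 75.955
= 26.1797 + 8.3114 + 13.7796 + 25.3135 = 73.5842 amu

73.58 amu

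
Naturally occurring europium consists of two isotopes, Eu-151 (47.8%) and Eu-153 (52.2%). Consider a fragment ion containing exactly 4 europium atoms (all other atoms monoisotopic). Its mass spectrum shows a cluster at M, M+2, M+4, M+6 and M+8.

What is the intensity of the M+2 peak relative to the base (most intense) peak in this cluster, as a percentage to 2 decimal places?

Term probabilities: M 0.0522, M+2 0.2280, M+4 0.3735, M+6 0.2720, M+8 0.0742. Base peak = M+4.
P(M+4) = C(4,2) × 0.478^2 × 0.522^2 = 6 × 0.228484 × 0.272484 = 0.373549 (base)
P(M+2) = C(4,1) × 0.478^3 × 0.522^1 = 4 × 0.10921535 × 0.5220 = 0.228042
Relative intensity = 0.228042 / 0.373549 × 100 = 61.05

61.05%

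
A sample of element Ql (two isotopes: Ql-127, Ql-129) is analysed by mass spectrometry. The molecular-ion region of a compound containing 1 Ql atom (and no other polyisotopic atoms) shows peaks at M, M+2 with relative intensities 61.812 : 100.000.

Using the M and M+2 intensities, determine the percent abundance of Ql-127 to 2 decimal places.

38.20%

Write p for the Ql-127 fraction. I(M+2)/I(M) = [C(1,1)·p^0·(1−p)] / p^1 = 1·(1−p)/p = 100.000/61.812 = 1.6178
(1−p)/p = 1.6178/1 = 1.6178  ⇒  p = 1/(1 + 1.6178) = 0.3820
Ql-127: 38.20%, Ql-129: 61.80%.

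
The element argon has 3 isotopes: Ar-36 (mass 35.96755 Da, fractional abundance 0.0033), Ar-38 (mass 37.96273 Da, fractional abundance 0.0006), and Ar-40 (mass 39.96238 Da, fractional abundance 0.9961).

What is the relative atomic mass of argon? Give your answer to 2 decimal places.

Ar = Σ fᵢ·mᵢ = 0.0033 × 35.96755 + 0.0006 × 37.96273 + 0.9961 × 39.96238
= 0.118693 + 0.022778 + 39.806527 = 39.947998 Da

39.95 Da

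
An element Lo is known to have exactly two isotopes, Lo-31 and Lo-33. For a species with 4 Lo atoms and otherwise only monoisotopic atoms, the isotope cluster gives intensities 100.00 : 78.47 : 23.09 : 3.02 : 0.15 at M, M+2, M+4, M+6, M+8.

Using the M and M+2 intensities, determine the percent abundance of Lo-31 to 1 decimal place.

83.6%

Write p for the Lo-31 fraction. I(M+2)/I(M) = [C(4,1)·p^3·(1−p)] / p^4 = 4·(1−p)/p = 78.47/100.00 = 0.7847
(1−p)/p = 0.7847/4 = 0.1962  ⇒  p = 1/(1 + 0.1962) = 0.8360
Lo-31: 83.6%, Lo-33: 16.4%.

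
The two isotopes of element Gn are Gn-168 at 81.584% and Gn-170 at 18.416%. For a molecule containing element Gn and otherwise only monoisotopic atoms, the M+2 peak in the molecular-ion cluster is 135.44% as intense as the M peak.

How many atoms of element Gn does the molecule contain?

6

The M+2/M ratio from n Gn atoms is n · q/p = n · 0.18416/0.81584.
n = 1.3544 × 0.81584/0.18416 = 6.00 ≈ 6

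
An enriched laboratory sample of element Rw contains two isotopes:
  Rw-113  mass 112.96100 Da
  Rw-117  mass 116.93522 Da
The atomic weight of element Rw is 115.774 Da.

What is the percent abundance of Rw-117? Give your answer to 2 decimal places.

70.78%

Let x be the fractional abundance of Rw-113; then Rw-117 has abundance 1 − x.
112.96100·x + 116.93522·(1 − x) = 115.774
(112.96100 − 116.93522)·x = 115.774 − 116.93522
x = -1.16122 / -3.97422 = 0.29219 → 29.22% Rw-113, 70.78% Rw-117.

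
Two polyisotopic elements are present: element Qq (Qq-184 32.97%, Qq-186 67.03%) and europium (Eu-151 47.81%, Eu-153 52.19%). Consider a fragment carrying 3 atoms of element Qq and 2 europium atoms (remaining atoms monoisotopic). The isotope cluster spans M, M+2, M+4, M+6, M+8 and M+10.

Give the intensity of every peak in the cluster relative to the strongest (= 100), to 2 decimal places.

2.34 : 19.38 : 62.95 : 100.00 : 77.49 : 23.43

Element Qq pattern (n=3): 0.03583908 : 0.21858903 : 0.4444047 : 0.30116719
Europium pattern (n=2): 0.22857961 : 0.49904078 : 0.27237961
Convolve the two distributions (both contribute in 2-u steps):
  M: 0.03583908×0.22857961 = 0.008192
  M+2: 0.03583908×0.49904078 + 0.21858903×0.22857961 = 0.067850
  M+4: 0.03583908×0.27237961 + 0.21858903×0.49904078 + 0.4444047×0.22857961 = 0.220429
  M+6: 0.21858903×0.27237961 + 0.4444047×0.49904078 + 0.30116719×0.22857961 = 0.350156
  M+8: 0.4444047×0.27237961 + 0.30116719×0.49904078 = 0.271341
  M+10: 0.30116719×0.27237961 = 0.082032
Scale to base peak (0.350156) = 100: 2.34 : 19.38 : 62.95 : 100.00 : 77.49 : 23.43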